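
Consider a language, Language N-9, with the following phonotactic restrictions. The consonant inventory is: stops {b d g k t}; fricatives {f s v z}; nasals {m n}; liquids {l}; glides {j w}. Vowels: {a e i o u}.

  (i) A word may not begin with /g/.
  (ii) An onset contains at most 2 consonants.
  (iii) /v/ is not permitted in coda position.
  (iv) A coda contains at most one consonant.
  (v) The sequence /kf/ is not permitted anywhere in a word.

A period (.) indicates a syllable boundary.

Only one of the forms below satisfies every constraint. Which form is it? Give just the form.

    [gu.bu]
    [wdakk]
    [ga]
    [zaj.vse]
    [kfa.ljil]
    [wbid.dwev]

[gu.bu] — violates constraint (i): word begins with /g/ → not permitted
[wdakk] — violates constraint (iv): syllable 1 coda /kk/ has 2 consonants (> 1) → not permitted
[ga] — violates constraint (i): word begins with /g/ → not permitted
[zaj.vse] — σ1 onset /z/, coda /j/ ok; σ2 onset /vs/ (2C), coda /∅/ ok → permitted
[kfa.ljil] — violates constraint (v): contains banned sequence /kf/ → not permitted
[wbid.dwev] — violates constraint (iii): syllable 2 coda contains /v/ → not permitted

[zaj.vse]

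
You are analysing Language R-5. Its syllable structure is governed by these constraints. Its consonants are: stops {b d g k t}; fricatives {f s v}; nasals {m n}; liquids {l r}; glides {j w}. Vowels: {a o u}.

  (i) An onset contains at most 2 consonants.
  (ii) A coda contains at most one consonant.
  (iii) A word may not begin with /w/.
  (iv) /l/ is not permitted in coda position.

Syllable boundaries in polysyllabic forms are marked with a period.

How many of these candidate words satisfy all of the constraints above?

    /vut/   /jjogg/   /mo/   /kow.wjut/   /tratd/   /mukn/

/vut/ — σ1 onset /v/, coda /t/ ok → phonotactically legal
/jjogg/ — violates constraint (ii): syllable 1 coda /gg/ has 2 consonants (> 1) → phonotactically illegal
/mo/ — σ1 onset /m/, coda /∅/ ok → phonotactically legal
/kow.wjut/ — σ1 onset /k/, coda /w/ ok; σ2 onset /wj/ (2C), coda /t/ ok → phonotactically legal
/tratd/ — violates constraint (ii): syllable 1 coda /td/ has 2 consonants (> 1) → phonotactically illegal
/mukn/ — violates constraint (ii): syllable 1 coda /kn/ has 2 consonants (> 1) → phonotactically illegal
Phonotactically legal: /vut/, /mo/, /kow.wjut/ → 3.

3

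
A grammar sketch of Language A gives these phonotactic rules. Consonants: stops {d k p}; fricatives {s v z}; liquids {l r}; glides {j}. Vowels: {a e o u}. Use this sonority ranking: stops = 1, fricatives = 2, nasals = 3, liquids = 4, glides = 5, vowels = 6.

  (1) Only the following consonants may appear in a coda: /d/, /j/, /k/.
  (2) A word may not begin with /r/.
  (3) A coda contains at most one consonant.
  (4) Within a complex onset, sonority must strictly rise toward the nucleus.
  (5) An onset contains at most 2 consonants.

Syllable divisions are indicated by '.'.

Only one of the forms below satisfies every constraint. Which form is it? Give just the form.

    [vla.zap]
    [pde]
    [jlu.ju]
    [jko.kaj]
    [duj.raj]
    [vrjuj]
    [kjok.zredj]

[vla.zap] — violates constraint 1: syllable 2 coda contains /p/, which is not a licensed coda consonant → illicit
[pde] — violates constraint 4: syllable 1 onset /pd/: /p/ (stop, 1) → /d/ (stop, 1) does not rise → illicit
[jlu.ju] — violates constraint 4: syllable 1 onset /jl/: /j/ (glide, 5) → /l/ (liquid, 4) does not rise → illicit
[jko.kaj] — violates constraint 4: syllable 1 onset /jk/: /j/ (glide, 5) → /k/ (stop, 1) does not rise → illicit
[duj.raj] — σ1 onset /d/, coda /j/ ok; σ2 onset /r/, coda /j/ ok → licit
[vrjuj] — violates constraint 5: syllable 1 onset /vrj/ has 3 consonants (> 2) → illicit
[kjok.zredj] — violates constraint 3: syllable 2 coda /dj/ has 2 consonants (> 1) → illicit

[duj.raj]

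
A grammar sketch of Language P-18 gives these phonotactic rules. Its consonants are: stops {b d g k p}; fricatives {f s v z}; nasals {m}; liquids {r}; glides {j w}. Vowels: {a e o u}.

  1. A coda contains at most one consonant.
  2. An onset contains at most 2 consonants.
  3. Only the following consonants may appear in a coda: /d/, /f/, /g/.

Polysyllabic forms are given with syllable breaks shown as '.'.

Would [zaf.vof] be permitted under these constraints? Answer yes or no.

[zaf.vof] — σ1 onset /z/, coda /f/ ok; σ2 onset /v/, coda /f/ ok → permitted

yes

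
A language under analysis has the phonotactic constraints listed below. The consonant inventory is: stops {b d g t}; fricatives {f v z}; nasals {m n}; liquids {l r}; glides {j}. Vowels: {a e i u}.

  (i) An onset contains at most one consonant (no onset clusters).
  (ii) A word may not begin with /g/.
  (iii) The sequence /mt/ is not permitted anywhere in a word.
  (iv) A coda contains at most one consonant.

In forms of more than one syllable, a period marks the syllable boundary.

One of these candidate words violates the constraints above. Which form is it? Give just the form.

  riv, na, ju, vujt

riv — σ1 onset /r/, coda /v/ ok → phonotactically legal
na — σ1 onset /n/, coda /∅/ ok → phonotactically legal
ju — σ1 onset /j/, coda /∅/ ok → phonotactically legal
vujt — violates constraint (iv): syllable 1 coda /jt/ has 2 consonants (> 1) → phonotactically illegal

vujt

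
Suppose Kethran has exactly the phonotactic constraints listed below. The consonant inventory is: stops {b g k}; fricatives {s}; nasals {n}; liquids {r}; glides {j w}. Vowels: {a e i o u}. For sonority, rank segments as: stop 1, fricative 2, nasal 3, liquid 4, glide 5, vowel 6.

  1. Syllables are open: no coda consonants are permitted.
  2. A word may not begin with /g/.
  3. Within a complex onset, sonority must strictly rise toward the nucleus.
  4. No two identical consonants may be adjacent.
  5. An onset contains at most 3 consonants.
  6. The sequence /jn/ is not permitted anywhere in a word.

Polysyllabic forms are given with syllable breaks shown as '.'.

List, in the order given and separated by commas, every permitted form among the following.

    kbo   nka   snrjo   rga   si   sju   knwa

kbo — violates constraint 3: syllable 1 onset /kb/: /k/ (stop, 1) → /b/ (stop, 1) does not rise → not permitted
nka — violates constraint 3: syllable 1 onset /nk/: /n/ (nasal, 3) → /k/ (stop, 1) does not rise → not permitted
snrjo — violates constraint 5: syllable 1 onset /snrj/ has 4 consonants (> 3) → not permitted
rga — violates constraint 3: syllable 1 onset /rg/: /r/ (liquid, 4) → /g/ (stop, 1) does not rise → not permitted
si — σ1 onset /s/, coda /∅/ ok → permitted
sju — σ1 onset /sj/ (2→5 rises), coda /∅/ ok → permitted
knwa — σ1 onset /knw/ (1→3→5 rises), coda /∅/ ok → permitted

si, sju, knwa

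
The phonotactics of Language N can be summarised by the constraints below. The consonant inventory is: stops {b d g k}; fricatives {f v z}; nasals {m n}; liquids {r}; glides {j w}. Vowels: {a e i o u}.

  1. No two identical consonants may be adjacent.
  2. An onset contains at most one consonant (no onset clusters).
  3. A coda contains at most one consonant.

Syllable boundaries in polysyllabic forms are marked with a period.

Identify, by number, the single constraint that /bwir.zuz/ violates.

/bwir.zuz/: syllable 1 onset /bw/ has 2 consonants (> 1).
This is a violation of constraint 2: "An onset contains at most one consonant (no onset clusters)."
The remaining constraints (1, 3) are satisfied.

2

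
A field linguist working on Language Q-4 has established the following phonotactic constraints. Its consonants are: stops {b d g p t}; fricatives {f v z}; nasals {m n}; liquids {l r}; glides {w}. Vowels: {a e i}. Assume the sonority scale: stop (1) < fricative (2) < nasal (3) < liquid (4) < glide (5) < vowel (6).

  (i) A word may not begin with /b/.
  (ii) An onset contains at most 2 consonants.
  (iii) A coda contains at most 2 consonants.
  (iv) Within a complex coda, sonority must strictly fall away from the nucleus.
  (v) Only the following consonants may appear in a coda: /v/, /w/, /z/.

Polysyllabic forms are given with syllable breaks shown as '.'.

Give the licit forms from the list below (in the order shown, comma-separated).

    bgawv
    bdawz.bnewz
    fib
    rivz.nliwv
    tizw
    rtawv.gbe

bgawv — violates constraint (i): word begins with /b/ → illicit
bdawz.bnewz — violates constraint (i): word begins with /b/ → illicit
fib — violates constraint (v): syllable 1 coda contains /b/, which is not a licensed coda consonant → illicit
rivz.nliwv — violates constraint (iv): syllable 1 coda /vz/: /v/ (fricative, 2) → /z/ (fricative, 2) does not fall → illicit
tizw — violates constraint (iv): syllable 1 coda /zw/: /z/ (fricative, 2) → /w/ (glide, 5) does not fall → illicit
rtawv.gbe — σ1 onset /rt/ (2C), coda /wv/ (5→2 falls) ok; σ2 onset /gb/ (2C), coda /∅/ ok → licit

rtawv.gbe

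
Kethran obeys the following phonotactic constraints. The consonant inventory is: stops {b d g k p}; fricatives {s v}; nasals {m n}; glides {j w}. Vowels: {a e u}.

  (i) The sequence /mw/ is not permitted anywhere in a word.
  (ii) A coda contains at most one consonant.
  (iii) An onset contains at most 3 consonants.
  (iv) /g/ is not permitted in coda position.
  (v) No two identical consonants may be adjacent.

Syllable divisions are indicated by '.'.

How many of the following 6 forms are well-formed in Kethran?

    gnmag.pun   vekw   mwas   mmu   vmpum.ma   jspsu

gnmag.pun — violates constraint (iv): syllable 1 coda contains /g/ → ill-formed
vekw — violates constraint (ii): syllable 1 coda /kw/ has 2 consonants (> 1) → ill-formed
mwas — violates constraint (i): contains banned sequence /mw/ → ill-formed
mmu — violates constraint (v): adjacent identical consonants /mm/ → ill-formed
vmpum.ma — violates constraint (v): adjacent identical consonants /mm/ → ill-formed
jspsu — violates constraint (iii): syllable 1 onset /jsps/ has 4 consonants (> 3) → ill-formed
No form is well-formed → 0.

0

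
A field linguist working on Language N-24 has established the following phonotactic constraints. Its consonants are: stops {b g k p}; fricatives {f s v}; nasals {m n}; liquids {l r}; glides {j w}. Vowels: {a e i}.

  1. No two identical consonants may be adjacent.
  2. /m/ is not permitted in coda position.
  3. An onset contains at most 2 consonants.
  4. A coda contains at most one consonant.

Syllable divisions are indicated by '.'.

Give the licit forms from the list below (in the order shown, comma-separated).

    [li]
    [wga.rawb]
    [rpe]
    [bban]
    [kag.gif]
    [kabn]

[li], [rpe]

[li] — σ1 onset /l/, coda /∅/ ok → licit
[wga.rawb] — violates constraint 4: syllable 2 coda /wb/ has 2 consonants (> 1) → illicit
[rpe] — σ1 onset /rp/ (2C), coda /∅/ ok → licit
[bban] — violates constraint 1: adjacent identical consonants /bb/ → illicit
[kag.gif] — violates constraint 1: adjacent identical consonants /gg/ → illicit
[kabn] — violates constraint 4: syllable 1 coda /bn/ has 2 consonants (> 1) → illicit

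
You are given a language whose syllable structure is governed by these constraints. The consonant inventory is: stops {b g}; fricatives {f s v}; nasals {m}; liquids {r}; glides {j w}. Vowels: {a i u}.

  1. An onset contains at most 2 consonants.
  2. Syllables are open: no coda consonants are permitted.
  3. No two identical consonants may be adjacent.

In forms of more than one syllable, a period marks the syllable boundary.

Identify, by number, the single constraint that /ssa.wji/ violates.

/ssa.wji/: adjacent identical consonants /ss/.
This is a violation of constraint 3: "No two identical consonants may be adjacent."
The remaining constraints (1, 2) are satisfied.

3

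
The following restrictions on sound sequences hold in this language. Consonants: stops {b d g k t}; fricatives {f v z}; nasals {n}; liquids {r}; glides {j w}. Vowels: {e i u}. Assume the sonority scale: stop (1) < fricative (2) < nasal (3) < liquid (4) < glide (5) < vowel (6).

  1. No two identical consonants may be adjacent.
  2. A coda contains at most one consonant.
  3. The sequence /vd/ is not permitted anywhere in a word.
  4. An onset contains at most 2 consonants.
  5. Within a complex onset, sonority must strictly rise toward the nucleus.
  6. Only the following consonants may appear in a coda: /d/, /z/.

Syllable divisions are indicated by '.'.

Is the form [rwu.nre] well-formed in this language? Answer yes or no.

[rwu.nre] — σ1 onset /rw/ (4→5 rises), coda /∅/ ok; σ2 onset /nr/ (3→4 rises), coda /∅/ ok → well-formed

yes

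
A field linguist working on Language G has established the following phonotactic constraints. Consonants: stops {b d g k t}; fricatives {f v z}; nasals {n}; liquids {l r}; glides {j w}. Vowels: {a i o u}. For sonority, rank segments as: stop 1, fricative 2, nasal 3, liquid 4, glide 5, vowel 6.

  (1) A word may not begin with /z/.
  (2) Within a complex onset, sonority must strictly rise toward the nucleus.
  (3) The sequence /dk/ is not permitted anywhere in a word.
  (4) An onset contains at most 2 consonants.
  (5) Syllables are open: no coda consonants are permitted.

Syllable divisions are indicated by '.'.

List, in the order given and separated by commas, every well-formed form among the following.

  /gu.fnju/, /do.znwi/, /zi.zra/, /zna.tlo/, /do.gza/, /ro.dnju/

/gu.fnju/ — violates constraint 4: syllable 2 onset /fnj/ has 3 consonants (> 2) → ill-formed
/do.znwi/ — violates constraint 4: syllable 2 onset /znw/ has 3 consonants (> 2) → ill-formed
/zi.zra/ — violates constraint 1: word begins with /z/ → ill-formed
/zna.tlo/ — violates constraint 1: word begins with /z/ → ill-formed
/do.gza/ — σ1 onset /d/, coda /∅/ ok; σ2 onset /gz/ (1→2 rises), coda /∅/ ok → well-formed
/ro.dnju/ — violates constraint 4: syllable 2 onset /dnj/ has 3 consonants (> 2) → ill-formed

/do.gza/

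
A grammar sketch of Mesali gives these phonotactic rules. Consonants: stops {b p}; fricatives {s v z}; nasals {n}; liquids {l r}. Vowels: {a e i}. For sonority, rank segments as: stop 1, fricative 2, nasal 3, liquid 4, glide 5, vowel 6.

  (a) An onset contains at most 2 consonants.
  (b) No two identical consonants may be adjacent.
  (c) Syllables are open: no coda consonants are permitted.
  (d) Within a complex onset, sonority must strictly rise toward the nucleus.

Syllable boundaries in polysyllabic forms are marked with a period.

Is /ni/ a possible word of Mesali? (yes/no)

/ni/ — σ1 onset /n/, coda /∅/ ok → phonotactically legal

yes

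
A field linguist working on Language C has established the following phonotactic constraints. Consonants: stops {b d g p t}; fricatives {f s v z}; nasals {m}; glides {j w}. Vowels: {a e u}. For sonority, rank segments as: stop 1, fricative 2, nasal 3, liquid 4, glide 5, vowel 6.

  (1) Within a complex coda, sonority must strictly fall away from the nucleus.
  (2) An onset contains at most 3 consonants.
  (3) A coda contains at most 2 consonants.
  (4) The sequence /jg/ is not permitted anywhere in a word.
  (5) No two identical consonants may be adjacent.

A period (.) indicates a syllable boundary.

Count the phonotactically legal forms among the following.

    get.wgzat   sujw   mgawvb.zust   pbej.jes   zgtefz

get.wgzat — σ1 onset /g/, coda /t/ ok; σ2 onset /wgz/ (3C), coda /t/ ok → phonotactically legal
sujw — violates constraint 1: syllable 1 coda /jw/: /j/ (glide, 5) → /w/ (glide, 5) does not fall → phonotactically illegal
mgawvb.zust — violates constraint 3: syllable 1 coda /wvb/ has 3 consonants (> 2) → phonotactically illegal
pbej.jes — violates constraint 5: adjacent identical consonants /jj/ → phonotactically illegal
zgtefz — violates constraint 1: syllable 1 coda /fz/: /f/ (fricative, 2) → /z/ (fricative, 2) does not fall → phonotactically illegal
Phonotactically legal: get.wgzat → 1.

1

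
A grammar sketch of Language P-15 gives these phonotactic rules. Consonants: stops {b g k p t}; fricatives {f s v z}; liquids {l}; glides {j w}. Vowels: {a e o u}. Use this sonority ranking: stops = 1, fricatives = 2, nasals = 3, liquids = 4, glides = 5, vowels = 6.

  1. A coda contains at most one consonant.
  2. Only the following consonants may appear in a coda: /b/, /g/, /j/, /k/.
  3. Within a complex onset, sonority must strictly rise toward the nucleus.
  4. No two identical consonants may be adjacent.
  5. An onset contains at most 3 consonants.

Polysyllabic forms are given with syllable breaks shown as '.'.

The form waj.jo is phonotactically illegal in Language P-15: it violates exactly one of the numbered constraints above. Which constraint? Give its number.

waj.jo: adjacent identical consonants /jj/.
This is a violation of constraint 4: "No two identical consonants may be adjacent."
The remaining constraints (1, 2, 3, 5) are satisfied.

4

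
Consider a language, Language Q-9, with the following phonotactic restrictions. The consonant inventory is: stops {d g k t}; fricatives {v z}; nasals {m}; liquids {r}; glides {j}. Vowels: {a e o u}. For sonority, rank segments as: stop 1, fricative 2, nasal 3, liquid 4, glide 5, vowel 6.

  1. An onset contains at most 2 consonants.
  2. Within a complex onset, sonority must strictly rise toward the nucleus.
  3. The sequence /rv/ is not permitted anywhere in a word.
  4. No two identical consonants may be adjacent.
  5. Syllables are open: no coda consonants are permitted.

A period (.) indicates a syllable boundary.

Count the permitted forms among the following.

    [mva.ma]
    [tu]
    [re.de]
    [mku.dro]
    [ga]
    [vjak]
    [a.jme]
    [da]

[mva.ma] — violates constraint 2: syllable 1 onset /mv/: /m/ (nasal, 3) → /v/ (fricative, 2) does not rise → not permitted
[tu] — σ1 onset /t/, coda /∅/ ok → permitted
[re.de] — σ1 onset /r/, coda /∅/ ok; σ2 onset /d/, coda /∅/ ok → permitted
[mku.dro] — violates constraint 2: syllable 1 onset /mk/: /m/ (nasal, 3) → /k/ (stop, 1) does not rise → not permitted
[ga] — σ1 onset /g/, coda /∅/ ok → permitted
[vjak] — violates constraint 5: syllable 1 coda /k/ has 1 consonant (> 0) → not permitted
[a.jme] — violates constraint 2: syllable 2 onset /jm/: /j/ (glide, 5) → /m/ (nasal, 3) does not rise → not permitted
[da] — σ1 onset /d/, coda /∅/ ok → permitted
Permitted: [tu], [re.de], [ga], [da] → 4.

4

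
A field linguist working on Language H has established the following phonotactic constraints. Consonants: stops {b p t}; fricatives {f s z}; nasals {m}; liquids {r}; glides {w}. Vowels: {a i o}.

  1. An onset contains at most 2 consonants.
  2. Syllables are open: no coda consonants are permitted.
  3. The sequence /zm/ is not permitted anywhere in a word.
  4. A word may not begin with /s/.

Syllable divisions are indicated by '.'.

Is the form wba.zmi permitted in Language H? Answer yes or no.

no

wba.zmi — violates constraint 3: contains banned sequence /zm/ → not permitted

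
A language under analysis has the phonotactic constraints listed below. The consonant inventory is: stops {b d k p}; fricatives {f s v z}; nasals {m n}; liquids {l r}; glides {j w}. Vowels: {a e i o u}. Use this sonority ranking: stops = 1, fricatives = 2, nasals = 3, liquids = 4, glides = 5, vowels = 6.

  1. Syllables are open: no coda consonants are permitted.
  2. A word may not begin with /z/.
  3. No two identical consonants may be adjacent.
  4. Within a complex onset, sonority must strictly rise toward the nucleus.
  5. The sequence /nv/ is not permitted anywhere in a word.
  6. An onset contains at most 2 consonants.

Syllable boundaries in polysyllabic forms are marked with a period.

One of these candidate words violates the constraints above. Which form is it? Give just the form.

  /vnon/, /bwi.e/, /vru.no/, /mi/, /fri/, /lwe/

/vnon/

/vnon/ — violates constraint 1: syllable 1 coda /n/ has 1 consonant (> 0) → not permitted
/bwi.e/ — σ1 onset /bw/ (1→5 rises), coda /∅/ ok; σ2 onset /∅/, coda /∅/ ok → permitted
/vru.no/ — σ1 onset /vr/ (2→4 rises), coda /∅/ ok; σ2 onset /n/, coda /∅/ ok → permitted
/mi/ — σ1 onset /m/, coda /∅/ ok → permitted
/fri/ — σ1 onset /fr/ (2→4 rises), coda /∅/ ok → permitted
/lwe/ — σ1 onset /lw/ (4→5 rises), coda /∅/ ok → permitted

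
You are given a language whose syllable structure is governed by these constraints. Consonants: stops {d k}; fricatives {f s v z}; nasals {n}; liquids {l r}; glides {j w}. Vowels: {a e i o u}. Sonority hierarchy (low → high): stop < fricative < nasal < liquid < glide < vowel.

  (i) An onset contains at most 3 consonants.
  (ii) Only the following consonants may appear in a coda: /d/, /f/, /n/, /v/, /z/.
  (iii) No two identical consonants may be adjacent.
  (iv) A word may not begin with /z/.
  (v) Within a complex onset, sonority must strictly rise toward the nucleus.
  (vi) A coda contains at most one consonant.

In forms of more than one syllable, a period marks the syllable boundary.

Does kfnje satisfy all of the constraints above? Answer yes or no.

no

kfnje — violates constraint (i): syllable 1 onset /kfnj/ has 4 consonants (> 3) → illicit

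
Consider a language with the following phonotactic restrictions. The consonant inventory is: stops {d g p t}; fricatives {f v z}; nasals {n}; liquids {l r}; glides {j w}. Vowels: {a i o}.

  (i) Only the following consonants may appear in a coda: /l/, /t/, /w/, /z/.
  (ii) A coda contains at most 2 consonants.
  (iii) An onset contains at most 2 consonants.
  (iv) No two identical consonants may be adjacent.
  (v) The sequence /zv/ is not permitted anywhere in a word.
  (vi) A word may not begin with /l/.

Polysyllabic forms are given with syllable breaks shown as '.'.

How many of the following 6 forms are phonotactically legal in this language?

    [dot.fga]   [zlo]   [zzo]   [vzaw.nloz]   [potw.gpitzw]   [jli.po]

[dot.fga] — σ1 onset /d/, coda /t/ ok; σ2 onset /fg/ (2C), coda /∅/ ok → phonotactically legal
[zlo] — σ1 onset /zl/ (2C), coda /∅/ ok → phonotactically legal
[zzo] — violates constraint (iv): adjacent identical consonants /zz/ → phonotactically illegal
[vzaw.nloz] — σ1 onset /vz/ (2C), coda /w/ ok; σ2 onset /nl/ (2C), coda /z/ ok → phonotactically legal
[potw.gpitzw] — violates constraint (ii): syllable 2 coda /tzw/ has 3 consonants (> 2) → phonotactically illegal
[jli.po] — σ1 onset /jl/ (2C), coda /∅/ ok; σ2 onset /p/, coda /∅/ ok → phonotactically legal
Phonotactically legal: [dot.fga], [zlo], [vzaw.nloz], [jli.po] → 4.

4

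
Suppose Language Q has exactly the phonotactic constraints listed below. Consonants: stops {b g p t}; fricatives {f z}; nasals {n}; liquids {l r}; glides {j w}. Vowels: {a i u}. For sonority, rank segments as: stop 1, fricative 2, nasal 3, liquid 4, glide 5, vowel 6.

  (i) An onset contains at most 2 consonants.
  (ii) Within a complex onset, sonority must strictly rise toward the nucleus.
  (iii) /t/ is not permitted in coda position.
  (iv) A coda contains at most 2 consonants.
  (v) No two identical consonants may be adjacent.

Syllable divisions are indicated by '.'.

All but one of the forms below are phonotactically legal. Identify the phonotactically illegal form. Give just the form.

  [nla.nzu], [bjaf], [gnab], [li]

[nla.nzu]

[nla.nzu] — violates constraint (ii): syllable 2 onset /nz/: /n/ (nasal, 3) → /z/ (fricative, 2) does not rise → phonotactically illegal
[bjaf] — σ1 onset /bj/ (1→5 rises), coda /f/ ok → phonotactically legal
[gnab] — σ1 onset /gn/ (1→3 rises), coda /b/ ok → phonotactically legal
[li] — σ1 onset /l/, coda /∅/ ok → phonotactically legal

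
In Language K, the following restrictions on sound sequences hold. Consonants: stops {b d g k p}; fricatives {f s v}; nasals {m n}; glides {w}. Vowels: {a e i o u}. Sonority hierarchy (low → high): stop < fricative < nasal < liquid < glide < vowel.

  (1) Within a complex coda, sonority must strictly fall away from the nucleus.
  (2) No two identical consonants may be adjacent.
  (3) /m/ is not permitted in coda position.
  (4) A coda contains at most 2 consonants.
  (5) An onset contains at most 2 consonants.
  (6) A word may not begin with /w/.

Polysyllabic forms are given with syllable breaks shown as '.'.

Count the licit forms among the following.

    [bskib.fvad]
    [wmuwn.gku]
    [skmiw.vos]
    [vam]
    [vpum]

0

[bskib.fvad] — violates constraint 5: syllable 1 onset /bsk/ has 3 consonants (> 2) → illicit
[wmuwn.gku] — violates constraint 6: word begins with /w/ → illicit
[skmiw.vos] — violates constraint 5: syllable 1 onset /skm/ has 3 consonants (> 2) → illicit
[vam] — violates constraint 3: syllable 1 coda contains /m/ → illicit
[vpum] — violates constraint 3: syllable 1 coda contains /m/ → illicit
No form is licit → 0.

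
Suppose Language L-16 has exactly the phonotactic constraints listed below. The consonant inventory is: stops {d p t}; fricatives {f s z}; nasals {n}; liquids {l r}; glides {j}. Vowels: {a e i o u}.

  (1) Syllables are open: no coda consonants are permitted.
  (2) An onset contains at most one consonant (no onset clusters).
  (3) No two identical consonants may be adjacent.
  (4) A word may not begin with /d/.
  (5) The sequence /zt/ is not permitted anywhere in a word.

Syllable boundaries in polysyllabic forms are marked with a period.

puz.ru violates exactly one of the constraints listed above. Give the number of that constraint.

puz.ru: syllable 1 coda /z/ has 1 consonant (> 0).
This is a violation of constraint 1: "Syllables are open: no coda consonants are permitted."
The remaining constraints (2, 3, 4, 5) are satisfied.

1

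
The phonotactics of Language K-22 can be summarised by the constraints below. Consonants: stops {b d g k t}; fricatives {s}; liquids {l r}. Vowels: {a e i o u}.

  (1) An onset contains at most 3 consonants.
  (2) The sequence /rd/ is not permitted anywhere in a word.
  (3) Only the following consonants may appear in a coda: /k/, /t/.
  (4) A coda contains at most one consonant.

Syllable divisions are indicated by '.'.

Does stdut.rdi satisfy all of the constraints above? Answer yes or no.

no

stdut.rdi — violates constraint 2: contains banned sequence /rd/ → not permitted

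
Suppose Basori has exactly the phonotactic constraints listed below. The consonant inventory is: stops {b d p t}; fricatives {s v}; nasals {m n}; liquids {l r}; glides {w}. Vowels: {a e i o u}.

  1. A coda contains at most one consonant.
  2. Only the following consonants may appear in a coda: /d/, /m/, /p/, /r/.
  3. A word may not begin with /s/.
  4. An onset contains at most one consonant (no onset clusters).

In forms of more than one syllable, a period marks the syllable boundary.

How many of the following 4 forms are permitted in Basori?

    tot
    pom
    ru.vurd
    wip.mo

2

tot — violates constraint 2: syllable 1 coda contains /t/, which is not a licensed coda consonant → not permitted
pom — σ1 onset /p/, coda /m/ ok → permitted
ru.vurd — violates constraint 1: syllable 2 coda /rd/ has 2 consonants (> 1) → not permitted
wip.mo — σ1 onset /w/, coda /p/ ok; σ2 onset /m/, coda /∅/ ok → permitted
Permitted: pom, wip.mo → 2.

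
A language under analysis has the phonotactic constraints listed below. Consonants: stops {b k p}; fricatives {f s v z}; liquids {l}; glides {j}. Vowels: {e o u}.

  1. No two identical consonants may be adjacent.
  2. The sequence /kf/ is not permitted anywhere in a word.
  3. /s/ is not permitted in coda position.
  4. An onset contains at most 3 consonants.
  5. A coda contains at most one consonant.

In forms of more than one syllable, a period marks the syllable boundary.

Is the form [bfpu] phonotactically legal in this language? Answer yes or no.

yes

[bfpu] — σ1 onset /bfp/ (3C), coda /∅/ ok → phonotactically legal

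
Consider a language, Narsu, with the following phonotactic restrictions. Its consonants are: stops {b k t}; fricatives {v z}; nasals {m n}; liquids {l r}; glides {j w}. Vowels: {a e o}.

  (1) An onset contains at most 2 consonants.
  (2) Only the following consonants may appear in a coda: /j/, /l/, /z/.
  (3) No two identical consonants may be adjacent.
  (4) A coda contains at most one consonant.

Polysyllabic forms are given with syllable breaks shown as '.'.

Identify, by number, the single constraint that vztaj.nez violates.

1

vztaj.nez: syllable 1 onset /vzt/ has 3 consonants (> 2).
This is a violation of constraint 1: "An onset contains at most 2 consonants."
The remaining constraints (2, 3, 4) are satisfied.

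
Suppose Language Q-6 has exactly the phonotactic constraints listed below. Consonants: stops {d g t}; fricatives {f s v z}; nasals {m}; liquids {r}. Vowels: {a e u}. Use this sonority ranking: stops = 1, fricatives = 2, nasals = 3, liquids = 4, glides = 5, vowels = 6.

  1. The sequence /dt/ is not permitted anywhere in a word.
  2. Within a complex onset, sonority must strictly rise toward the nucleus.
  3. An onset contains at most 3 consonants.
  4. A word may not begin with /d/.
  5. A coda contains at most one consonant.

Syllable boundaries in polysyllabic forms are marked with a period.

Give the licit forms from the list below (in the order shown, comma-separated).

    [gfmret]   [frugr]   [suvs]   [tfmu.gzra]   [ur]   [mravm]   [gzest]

[tfmu.gzra], [ur]

[gfmret] — violates constraint 3: syllable 1 onset /gfmr/ has 4 consonants (> 3) → illicit
[frugr] — violates constraint 5: syllable 1 coda /gr/ has 2 consonants (> 1) → illicit
[suvs] — violates constraint 5: syllable 1 coda /vs/ has 2 consonants (> 1) → illicit
[tfmu.gzra] — σ1 onset /tfm/ (1→2→3 rises), coda /∅/ ok; σ2 onset /gzr/ (1→2→4 rises), coda /∅/ ok → licit
[ur] — σ1 onset /∅/, coda /r/ ok → licit
[mravm] — violates constraint 5: syllable 1 coda /vm/ has 2 consonants (> 1) → illicit
[gzest] — violates constraint 5: syllable 1 coda /st/ has 2 consonants (> 1) → illicit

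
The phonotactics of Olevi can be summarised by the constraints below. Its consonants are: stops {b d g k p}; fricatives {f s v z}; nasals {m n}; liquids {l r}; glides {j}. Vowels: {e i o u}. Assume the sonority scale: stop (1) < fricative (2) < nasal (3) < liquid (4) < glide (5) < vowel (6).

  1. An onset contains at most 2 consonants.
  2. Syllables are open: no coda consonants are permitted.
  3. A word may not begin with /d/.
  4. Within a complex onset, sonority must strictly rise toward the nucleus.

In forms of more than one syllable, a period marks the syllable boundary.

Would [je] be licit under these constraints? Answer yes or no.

yes

[je] — σ1 onset /j/, coda /∅/ ok → licit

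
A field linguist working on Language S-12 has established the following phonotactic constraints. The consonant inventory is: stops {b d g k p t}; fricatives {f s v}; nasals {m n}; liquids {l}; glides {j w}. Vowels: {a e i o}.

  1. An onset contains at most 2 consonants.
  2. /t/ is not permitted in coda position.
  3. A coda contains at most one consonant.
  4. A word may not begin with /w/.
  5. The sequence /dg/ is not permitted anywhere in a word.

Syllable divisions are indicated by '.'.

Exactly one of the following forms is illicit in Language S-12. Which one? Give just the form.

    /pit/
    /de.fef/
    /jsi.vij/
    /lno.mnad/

/pit/ — violates constraint 2: syllable 1 coda contains /t/ → illicit
/de.fef/ — σ1 onset /d/, coda /∅/ ok; σ2 onset /f/, coda /f/ ok → licit
/jsi.vij/ — σ1 onset /js/ (2C), coda /∅/ ok; σ2 onset /v/, coda /j/ ok → licit
/lno.mnad/ — σ1 onset /ln/ (2C), coda /∅/ ok; σ2 onset /mn/ (2C), coda /d/ ok → licit

/pit/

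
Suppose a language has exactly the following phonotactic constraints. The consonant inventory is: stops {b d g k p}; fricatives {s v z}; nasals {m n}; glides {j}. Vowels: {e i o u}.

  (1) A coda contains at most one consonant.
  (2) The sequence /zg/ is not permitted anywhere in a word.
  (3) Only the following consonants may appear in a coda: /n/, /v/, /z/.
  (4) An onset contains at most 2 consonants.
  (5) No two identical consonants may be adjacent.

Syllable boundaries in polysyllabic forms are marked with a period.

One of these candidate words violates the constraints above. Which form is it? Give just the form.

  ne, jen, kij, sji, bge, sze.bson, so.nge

ne — σ1 onset /n/, coda /∅/ ok → phonotactically legal
jen — σ1 onset /j/, coda /n/ ok → phonotactically legal
kij — violates constraint 3: syllable 1 coda contains /j/, which is not a licensed coda consonant → phonotactically illegal
sji — σ1 onset /sj/ (2C), coda /∅/ ok → phonotactically legal
bge — σ1 onset /bg/ (2C), coda /∅/ ok → phonotactically legal
sze.bson — σ1 onset /sz/ (2C), coda /∅/ ok; σ2 onset /bs/ (2C), coda /n/ ok → phonotactically legal
so.nge — σ1 onset /s/, coda /∅/ ok; σ2 onset /ng/ (2C), coda /∅/ ok → phonotactically legal

kij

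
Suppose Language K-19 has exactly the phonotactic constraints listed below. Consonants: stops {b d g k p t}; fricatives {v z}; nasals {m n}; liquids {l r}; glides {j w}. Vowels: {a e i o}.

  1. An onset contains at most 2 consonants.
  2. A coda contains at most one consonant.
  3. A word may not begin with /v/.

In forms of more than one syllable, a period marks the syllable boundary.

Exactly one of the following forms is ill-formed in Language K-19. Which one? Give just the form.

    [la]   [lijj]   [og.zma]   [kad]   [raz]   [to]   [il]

[lijj]

[la] — σ1 onset /l/, coda /∅/ ok → well-formed
[lijj] — violates constraint 2: syllable 1 coda /jj/ has 2 consonants (> 1) → ill-formed
[og.zma] — σ1 onset /∅/, coda /g/ ok; σ2 onset /zm/ (2C), coda /∅/ ok → well-formed
[kad] — σ1 onset /k/, coda /d/ ok → well-formed
[raz] — σ1 onset /r/, coda /z/ ok → well-formed
[to] — σ1 onset /t/, coda /∅/ ok → well-formed
[il] — σ1 onset /∅/, coda /l/ ok → well-formed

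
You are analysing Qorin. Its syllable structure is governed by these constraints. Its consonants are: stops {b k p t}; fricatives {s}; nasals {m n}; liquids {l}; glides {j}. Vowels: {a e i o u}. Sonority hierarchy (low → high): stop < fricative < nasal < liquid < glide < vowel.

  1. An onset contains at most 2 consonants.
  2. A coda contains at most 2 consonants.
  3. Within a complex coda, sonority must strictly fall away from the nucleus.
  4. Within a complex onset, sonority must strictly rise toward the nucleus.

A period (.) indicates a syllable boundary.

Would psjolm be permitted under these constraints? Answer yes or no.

no

psjolm — violates constraint 1: syllable 1 onset /psj/ has 3 consonants (> 2) → not permitted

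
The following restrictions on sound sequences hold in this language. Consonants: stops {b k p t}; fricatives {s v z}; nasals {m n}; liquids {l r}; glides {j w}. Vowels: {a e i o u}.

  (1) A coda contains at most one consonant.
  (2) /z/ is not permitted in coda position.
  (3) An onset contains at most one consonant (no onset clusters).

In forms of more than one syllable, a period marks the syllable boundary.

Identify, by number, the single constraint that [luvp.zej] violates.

[luvp.zej]: syllable 1 coda /vp/ has 2 consonants (> 1).
This is a violation of constraint 1: "A coda contains at most one consonant."
The remaining constraints (2, 3) are satisfied.

1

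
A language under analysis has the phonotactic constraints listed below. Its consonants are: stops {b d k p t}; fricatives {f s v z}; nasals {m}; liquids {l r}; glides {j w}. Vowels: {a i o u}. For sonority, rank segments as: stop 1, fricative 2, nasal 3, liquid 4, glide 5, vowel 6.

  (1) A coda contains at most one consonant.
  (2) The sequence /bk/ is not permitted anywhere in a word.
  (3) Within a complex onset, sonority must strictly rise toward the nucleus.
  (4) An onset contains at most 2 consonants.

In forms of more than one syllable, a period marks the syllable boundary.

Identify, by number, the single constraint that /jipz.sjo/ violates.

1

/jipz.sjo/: syllable 1 coda /pz/ has 2 consonants (> 1).
This is a violation of constraint 1: "A coda contains at most one consonant."
The remaining constraints (2, 3, 4) are satisfied.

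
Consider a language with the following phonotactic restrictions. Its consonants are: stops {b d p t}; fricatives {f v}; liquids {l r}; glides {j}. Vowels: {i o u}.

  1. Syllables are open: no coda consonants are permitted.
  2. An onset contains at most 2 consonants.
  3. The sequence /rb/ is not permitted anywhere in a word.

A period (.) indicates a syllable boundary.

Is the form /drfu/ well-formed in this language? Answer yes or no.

no

/drfu/ — violates constraint 2: syllable 1 onset /drf/ has 3 consonants (> 2) → ill-formed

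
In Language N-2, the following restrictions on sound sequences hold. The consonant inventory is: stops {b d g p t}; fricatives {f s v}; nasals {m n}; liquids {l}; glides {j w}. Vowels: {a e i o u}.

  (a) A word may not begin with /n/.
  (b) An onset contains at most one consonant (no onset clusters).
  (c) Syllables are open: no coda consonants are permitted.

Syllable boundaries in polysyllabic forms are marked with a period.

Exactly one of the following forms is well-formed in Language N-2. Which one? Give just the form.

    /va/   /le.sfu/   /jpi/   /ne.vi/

/va/ — σ1 onset /v/, coda /∅/ ok → well-formed
/le.sfu/ — violates constraint (b): syllable 2 onset /sf/ has 2 consonants (> 1) → ill-formed
/jpi/ — violates constraint (b): syllable 1 onset /jp/ has 2 consonants (> 1) → ill-formed
/ne.vi/ — violates constraint (a): word begins with /n/ → ill-formed

/va/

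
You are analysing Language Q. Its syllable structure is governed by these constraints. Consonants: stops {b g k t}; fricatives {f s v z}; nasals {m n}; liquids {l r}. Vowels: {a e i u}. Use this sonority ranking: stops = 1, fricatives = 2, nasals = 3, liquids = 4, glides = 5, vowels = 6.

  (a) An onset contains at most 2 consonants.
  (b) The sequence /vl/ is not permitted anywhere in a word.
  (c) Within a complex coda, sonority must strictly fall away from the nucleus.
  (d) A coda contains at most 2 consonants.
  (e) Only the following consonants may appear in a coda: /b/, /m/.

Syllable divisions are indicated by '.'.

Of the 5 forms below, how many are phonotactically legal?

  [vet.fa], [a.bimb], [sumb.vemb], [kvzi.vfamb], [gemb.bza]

3

[vet.fa] — violates constraint (e): syllable 1 coda contains /t/, which is not a licensed coda consonant → phonotactically illegal
[a.bimb] — σ1 onset /∅/, coda /∅/ ok; σ2 onset /b/, coda /mb/ (3→1 falls) ok → phonotactically legal
[sumb.vemb] — σ1 onset /s/, coda /mb/ (3→1 falls) ok; σ2 onset /v/, coda /mb/ (3→1 falls) ok → phonotactically legal
[kvzi.vfamb] — violates constraint (a): syllable 1 onset /kvz/ has 3 consonants (> 2) → phonotactically illegal
[gemb.bza] — σ1 onset /g/, coda /mb/ (3→1 falls) ok; σ2 onset /bz/ (2C), coda /∅/ ok → phonotactically legal
Phonotactically legal: [a.bimb], [sumb.vemb], [gemb.bza] → 3.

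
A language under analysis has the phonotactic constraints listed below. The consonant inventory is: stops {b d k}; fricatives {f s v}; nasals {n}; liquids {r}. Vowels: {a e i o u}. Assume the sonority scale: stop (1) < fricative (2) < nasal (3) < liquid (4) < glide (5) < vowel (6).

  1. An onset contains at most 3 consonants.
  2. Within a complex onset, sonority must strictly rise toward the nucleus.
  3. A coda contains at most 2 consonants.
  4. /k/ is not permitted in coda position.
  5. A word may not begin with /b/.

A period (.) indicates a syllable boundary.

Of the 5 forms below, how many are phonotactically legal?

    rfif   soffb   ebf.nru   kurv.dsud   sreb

3

rfif — violates constraint 2: syllable 1 onset /rf/: /r/ (liquid, 4) → /f/ (fricative, 2) does not rise → phonotactically illegal
soffb — violates constraint 3: syllable 1 coda /ffb/ has 3 consonants (> 2) → phonotactically illegal
ebf.nru — σ1 onset /∅/, coda /bf/ (2C) ok; σ2 onset /nr/ (3→4 rises), coda /∅/ ok → phonotactically legal
kurv.dsud — σ1 onset /k/, coda /rv/ (2C) ok; σ2 onset /ds/ (1→2 rises), coda /d/ ok → phonotactically legal
sreb — σ1 onset /sr/ (2→4 rises), coda /b/ ok → phonotactically legal
Phonotactically legal: ebf.nru, kurv.dsud, sreb → 3.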